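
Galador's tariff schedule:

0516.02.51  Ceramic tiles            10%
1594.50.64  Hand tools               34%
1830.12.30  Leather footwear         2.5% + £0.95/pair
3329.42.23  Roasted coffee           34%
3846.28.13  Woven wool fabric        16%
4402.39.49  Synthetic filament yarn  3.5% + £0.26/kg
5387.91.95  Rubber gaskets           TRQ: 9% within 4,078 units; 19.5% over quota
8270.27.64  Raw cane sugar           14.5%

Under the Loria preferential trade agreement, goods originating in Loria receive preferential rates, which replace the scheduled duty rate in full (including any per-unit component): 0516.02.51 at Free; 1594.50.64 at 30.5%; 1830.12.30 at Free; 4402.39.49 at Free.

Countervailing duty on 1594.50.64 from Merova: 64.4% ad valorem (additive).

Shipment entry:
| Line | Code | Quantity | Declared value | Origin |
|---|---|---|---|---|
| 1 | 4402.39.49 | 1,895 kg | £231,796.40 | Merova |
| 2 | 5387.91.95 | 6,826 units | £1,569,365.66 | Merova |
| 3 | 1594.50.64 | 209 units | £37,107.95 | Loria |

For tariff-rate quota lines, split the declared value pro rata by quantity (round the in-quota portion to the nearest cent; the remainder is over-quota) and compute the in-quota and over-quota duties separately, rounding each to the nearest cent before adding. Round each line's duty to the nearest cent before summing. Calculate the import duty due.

£227,504.63

Line 1 (4402.39.49, Merova, 1,895 kg, £231,796.40):
Base rate for 4402.39.49 is 3.5% + £0.26/kg.
4402.39.49 has an FTA preferential rate, but origin Merova is not Loria; base rate stands.
Duty = £231,796.40 × 3.5% + 1,895 × £0.26 = £8,605.57.
Line 2 (5387.91.95, Merova, 6,826 units, £1,569,365.66):
Code 5387.91.95 is under a tariff-rate quota (threshold 4,078 units). In-quota: 4,078 units at 9%; over-quota: 2,748 units at 19.5%.
Pro-rata value split: in-quota = £1,569,365.66 × 4,078/6,826 = £937,572.98; over-quota = £1,569,365.66 − £937,572.98 = £631,792.68.
In-quota duty = £937,572.98 × 9% = £84,381.57. Over-quota duty = £631,792.68 × 19.5% = £123,199.57.
Line duty = £84,381.57 + £123,199.57 = £207,581.14.
Line 3 (1594.50.64, Loria, 209 units, £37,107.95):
Base rate for 1594.50.64 is 34%.
Origin Loria qualifies under the Galador–Loria agreement and 1594.50.64 is covered: preferential rate 30.5% applies instead.
The additional-duty order on 1594.50.64 targets Merova, not Loria; it does not apply.
Duty = £37,107.95 × 30.5% = £11,317.92.
Total = £8,605.57 + £207,581.14 + £11,317.92 = £227,504.63.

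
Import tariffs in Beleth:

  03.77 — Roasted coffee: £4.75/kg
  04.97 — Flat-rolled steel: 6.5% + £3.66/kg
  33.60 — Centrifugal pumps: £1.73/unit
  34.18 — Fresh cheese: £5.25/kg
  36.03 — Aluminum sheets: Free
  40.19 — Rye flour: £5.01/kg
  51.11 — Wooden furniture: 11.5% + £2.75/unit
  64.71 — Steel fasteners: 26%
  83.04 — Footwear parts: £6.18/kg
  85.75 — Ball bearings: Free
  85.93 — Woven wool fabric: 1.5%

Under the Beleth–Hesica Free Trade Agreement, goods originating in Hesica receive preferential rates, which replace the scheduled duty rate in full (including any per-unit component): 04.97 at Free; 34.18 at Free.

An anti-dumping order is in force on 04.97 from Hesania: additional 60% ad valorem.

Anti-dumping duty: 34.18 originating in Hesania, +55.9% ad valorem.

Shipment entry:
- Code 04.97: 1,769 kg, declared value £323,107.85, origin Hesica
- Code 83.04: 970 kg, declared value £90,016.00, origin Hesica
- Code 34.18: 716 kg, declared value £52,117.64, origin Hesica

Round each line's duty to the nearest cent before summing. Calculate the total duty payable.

£5,994.60

Line 1 (04.97, Hesica, 1,769 kg, £323,107.85):
Base rate for 04.97 is 6.5% + £3.66/kg.
Origin Hesica qualifies under the Beleth–Hesica agreement and 04.97 is covered: preferential rate Free applies instead.
The additional-duty order on 04.97 targets Hesania, not Hesica; it does not apply.
Duty = £323,107.85 × 0% = £0.00.
Line 2 (83.04, Hesica, 970 kg, £90,016.00):
Base rate for 83.04 is £6.18/kg.
Origin Hesica is the FTA partner but 83.04 is not on the preference list; base rate stands.
Duty = 970 × £6.18 = £5,994.60.
Line 3 (34.18, Hesica, 716 kg, £52,117.64):
Base rate for 34.18 is £5.25/kg.
Origin Hesica qualifies under the Beleth–Hesica agreement and 34.18 is covered: preferential rate Free applies instead.
The additional-duty order on 34.18 targets Hesania, not Hesica; it does not apply.
Duty = £52,117.64 × 0% = £0.00.
Total = £0.00 + £5,994.60 + £0.00 = £5,994.60.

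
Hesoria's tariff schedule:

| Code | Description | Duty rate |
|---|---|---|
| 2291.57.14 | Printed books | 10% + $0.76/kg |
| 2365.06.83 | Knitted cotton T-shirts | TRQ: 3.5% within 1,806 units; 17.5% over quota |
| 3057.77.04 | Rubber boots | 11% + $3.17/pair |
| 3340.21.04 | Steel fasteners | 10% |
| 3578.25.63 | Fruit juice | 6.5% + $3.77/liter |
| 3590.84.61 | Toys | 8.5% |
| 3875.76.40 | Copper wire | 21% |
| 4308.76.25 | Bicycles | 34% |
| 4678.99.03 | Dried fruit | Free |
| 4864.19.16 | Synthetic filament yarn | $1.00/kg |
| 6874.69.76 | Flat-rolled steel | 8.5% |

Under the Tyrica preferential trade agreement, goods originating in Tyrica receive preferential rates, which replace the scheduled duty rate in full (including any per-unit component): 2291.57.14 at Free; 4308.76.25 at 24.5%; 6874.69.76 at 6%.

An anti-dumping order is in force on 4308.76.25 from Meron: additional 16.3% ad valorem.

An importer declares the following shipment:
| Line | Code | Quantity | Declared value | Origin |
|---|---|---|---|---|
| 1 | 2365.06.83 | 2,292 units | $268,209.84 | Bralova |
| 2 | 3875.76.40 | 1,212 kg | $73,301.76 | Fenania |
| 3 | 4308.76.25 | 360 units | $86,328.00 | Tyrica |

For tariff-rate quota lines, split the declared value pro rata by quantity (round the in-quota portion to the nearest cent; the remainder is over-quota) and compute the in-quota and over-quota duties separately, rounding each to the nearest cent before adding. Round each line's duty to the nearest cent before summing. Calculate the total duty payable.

Line 1 (2365.06.83, Bralova, 2,292 units, $268,209.84):
Code 2365.06.83 is under a tariff-rate quota (threshold 1,806 units). In-quota: 1,806 units at 3.5%; over-quota: 486 units at 17.5%.
Pro-rata value split: in-quota = $268,209.84 × 1,806/2,292 = $211,338.12; over-quota = $268,209.84 − $211,338.12 = $56,871.72.
In-quota duty = $211,338.12 × 3.5% = $7,396.83. Over-quota duty = $56,871.72 × 17.5% = $9,952.55.
Line duty = $7,396.83 + $9,952.55 = $17,349.38.
Line 2 (3875.76.40, Fenania, 1,212 kg, $73,301.76):
Base rate for 3875.76.40 is 21%.
Duty = $73,301.76 × 21% = $15,393.37.
Line 3 (4308.76.25, Tyrica, 360 units, $86,328.00):
Base rate for 4308.76.25 is 34%.
Origin Tyrica qualifies under the Hesoria–Tyrica agreement and 4308.76.25 is covered: preferential rate 24.5% applies instead.
The additional-duty order on 4308.76.25 targets Meron, not Tyrica; it does not apply.
Duty = $86,328.00 × 24.5% = $21,150.36.
Total = $17,349.38 + $15,393.37 + $21,150.36 = $53,893.11.

$53,893.11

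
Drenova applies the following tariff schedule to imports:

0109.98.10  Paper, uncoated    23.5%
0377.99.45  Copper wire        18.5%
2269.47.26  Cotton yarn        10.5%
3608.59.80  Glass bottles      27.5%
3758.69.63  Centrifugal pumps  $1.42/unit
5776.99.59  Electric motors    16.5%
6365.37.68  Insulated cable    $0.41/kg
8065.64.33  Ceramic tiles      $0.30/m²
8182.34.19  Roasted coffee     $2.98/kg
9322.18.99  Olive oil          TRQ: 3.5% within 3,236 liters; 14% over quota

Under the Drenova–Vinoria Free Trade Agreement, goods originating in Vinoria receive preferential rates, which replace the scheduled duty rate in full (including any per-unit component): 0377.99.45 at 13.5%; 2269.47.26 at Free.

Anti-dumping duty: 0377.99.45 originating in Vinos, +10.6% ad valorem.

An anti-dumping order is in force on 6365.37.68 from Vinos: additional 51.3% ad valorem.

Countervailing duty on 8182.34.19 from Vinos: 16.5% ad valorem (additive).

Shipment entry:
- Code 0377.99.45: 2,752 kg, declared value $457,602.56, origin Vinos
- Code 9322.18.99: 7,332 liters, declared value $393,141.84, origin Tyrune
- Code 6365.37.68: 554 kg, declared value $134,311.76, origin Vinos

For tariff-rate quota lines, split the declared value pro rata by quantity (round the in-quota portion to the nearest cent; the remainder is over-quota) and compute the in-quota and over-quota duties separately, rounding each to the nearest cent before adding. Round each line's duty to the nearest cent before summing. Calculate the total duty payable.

Line 1 (0377.99.45, Vinos, 2,752 kg, $457,602.56):
Base rate for 0377.99.45 is 18.5%.
0377.99.45 has an FTA preferential rate, but origin Vinos is not Vinoria; base rate stands.
Additional duty on 0377.99.45 from Vinos: +10.6%. Applied ad valorem rate: 18.5% + 10.6% = 29.1%.
Duty = $457,602.56 × 29.1% = $133,162.34.
Line 2 (9322.18.99, Tyrune, 7,332 liters, $393,141.84):
Code 9322.18.99 is under a tariff-rate quota (threshold 3,236 liters). In-quota: 3,236 liters at 3.5%; over-quota: 4,096 liters at 14%.
Pro-rata value split: in-quota = $393,141.84 × 3,236/7,332 = $173,514.32; over-quota = $393,141.84 − $173,514.32 = $219,627.52.
In-quota duty = $173,514.32 × 3.5% = $6,073.00. Over-quota duty = $219,627.52 × 14% = $30,747.85.
Line duty = $6,073.00 + $30,747.85 = $36,820.85.
Line 3 (6365.37.68, Vinos, 554 kg, $134,311.76):
Base rate for 6365.37.68 is $0.41/kg.
Additional duty on 6365.37.68 from Vinos: +51.3% ad valorem. Applied ad valorem rate = 51.3%.
Duty = $134,311.76 × 51.3% + 554 × $0.41 = $69,129.07.
Total = $133,162.34 + $36,820.85 + $69,129.07 = $239,112.26.

$239,112.26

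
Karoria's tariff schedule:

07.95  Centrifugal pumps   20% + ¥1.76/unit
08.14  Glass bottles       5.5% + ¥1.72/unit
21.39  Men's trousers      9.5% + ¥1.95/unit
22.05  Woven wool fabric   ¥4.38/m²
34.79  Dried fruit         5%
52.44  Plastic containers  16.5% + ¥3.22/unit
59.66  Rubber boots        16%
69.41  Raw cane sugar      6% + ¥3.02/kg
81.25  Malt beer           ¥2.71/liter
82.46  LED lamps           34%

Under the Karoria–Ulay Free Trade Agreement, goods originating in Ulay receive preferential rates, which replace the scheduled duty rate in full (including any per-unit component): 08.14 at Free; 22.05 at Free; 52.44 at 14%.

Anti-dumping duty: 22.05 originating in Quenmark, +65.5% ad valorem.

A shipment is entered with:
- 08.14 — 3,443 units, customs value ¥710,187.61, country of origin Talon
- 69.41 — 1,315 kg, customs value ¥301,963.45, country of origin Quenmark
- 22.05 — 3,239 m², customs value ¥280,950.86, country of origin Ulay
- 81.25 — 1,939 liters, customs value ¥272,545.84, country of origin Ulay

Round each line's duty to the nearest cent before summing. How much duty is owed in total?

¥72,326.08

Line 1 (08.14, Talon, 3,443 units, ¥710,187.61):
Base rate for 08.14 is 5.5% + ¥1.72/unit.
08.14 has an FTA preferential rate, but origin Talon is not Ulay; base rate stands.
Duty = ¥710,187.61 × 5.5% + 3,443 × ¥1.72 = ¥44,982.28.
Line 2 (69.41, Quenmark, 1,315 kg, ¥301,963.45):
Base rate for 69.41 is 6% + ¥3.02/kg.
Duty = ¥301,963.45 × 6% + 1,315 × ¥3.02 = ¥22,089.11.
Line 3 (22.05, Ulay, 3,239 m², ¥280,950.86):
Base rate for 22.05 is ¥4.38/m².
Origin Ulay qualifies under the Karoria–Ulay agreement and 22.05 is covered: preferential rate Free applies instead.
The additional-duty order on 22.05 targets Quenmark, not Ulay; it does not apply.
Duty = ¥280,950.86 × 0% = ¥0.00.
Line 4 (81.25, Ulay, 1,939 liters, ¥272,545.84):
Base rate for 81.25 is ¥2.71/liter.
Origin Ulay is the FTA partner but 81.25 is not on the preference list; base rate stands.
Duty = 1,939 × ¥2.71 = ¥5,254.69.
Total = ¥44,982.28 + ¥22,089.11 + ¥0.00 + ¥5,254.69 = ¥72,326.08.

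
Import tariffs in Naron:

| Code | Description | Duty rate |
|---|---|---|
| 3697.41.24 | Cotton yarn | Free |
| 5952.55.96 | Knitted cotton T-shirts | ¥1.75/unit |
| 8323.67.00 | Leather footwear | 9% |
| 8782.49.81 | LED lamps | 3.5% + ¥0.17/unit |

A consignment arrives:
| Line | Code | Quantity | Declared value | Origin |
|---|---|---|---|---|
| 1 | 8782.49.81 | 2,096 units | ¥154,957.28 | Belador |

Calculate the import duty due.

Line 1 (8782.49.81, Belador, 2,096 units, ¥154,957.28):
Base rate for 8782.49.81 is 3.5% + ¥0.17/unit.
Duty = ¥154,957.28 × 3.5% + 2,096 × ¥0.17 = ¥5,779.82.

¥5,779.82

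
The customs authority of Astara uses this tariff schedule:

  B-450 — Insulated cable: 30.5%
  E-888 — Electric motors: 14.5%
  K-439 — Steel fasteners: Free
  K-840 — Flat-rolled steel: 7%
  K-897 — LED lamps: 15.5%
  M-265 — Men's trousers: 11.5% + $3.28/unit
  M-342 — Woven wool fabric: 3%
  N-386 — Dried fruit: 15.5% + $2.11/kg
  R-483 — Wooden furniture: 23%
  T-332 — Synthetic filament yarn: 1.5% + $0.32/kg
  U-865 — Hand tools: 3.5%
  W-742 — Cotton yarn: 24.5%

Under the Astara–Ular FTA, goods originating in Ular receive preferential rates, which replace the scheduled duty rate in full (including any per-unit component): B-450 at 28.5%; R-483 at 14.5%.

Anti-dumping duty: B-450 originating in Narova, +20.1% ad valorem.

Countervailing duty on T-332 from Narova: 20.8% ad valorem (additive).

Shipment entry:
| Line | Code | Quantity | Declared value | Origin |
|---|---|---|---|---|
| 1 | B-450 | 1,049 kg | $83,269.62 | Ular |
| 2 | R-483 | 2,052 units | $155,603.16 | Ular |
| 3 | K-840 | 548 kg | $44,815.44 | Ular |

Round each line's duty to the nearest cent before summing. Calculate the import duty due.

Line 1 (B-450, Ular, 1,049 kg, $83,269.62):
Base rate for B-450 is 30.5%.
Origin Ular qualifies under the Astara–Ular agreement and B-450 is covered: preferential rate 28.5% applies instead.
The additional-duty order on B-450 targets Narova, not Ular; it does not apply.
Duty = $83,269.62 × 28.5% = $23,731.84.
Line 2 (R-483, Ular, 2,052 units, $155,603.16):
Base rate for R-483 is 23%.
Origin Ular qualifies under the Astara–Ular agreement and R-483 is covered: preferential rate 14.5% applies instead.
Duty = $155,603.16 × 14.5% = $22,562.46.
Line 3 (K-840, Ular, 548 kg, $44,815.44):
Base rate for K-840 is 7%.
Origin Ular is the FTA partner but K-840 is not on the preference list; base rate stands.
Duty = $44,815.44 × 7% = $3,137.08.
Total = $23,731.84 + $22,562.46 + $3,137.08 = $49,431.38.

$49,431.38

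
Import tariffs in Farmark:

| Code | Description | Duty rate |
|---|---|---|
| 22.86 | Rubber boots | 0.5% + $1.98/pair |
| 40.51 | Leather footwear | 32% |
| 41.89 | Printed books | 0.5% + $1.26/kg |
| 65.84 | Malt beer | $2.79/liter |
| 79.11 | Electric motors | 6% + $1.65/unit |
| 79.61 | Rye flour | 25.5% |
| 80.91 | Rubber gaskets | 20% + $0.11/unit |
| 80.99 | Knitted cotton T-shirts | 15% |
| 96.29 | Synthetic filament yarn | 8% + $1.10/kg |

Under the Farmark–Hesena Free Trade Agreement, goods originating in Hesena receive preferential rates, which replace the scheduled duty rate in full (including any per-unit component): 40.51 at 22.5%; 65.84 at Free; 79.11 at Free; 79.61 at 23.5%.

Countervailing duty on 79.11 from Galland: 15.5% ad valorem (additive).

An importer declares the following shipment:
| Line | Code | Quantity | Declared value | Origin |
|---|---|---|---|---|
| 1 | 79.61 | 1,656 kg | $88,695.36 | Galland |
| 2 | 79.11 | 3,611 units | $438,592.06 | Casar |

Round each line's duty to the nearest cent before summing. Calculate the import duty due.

$54,890.99

Line 1 (79.61, Galland, 1,656 kg, $88,695.36):
Base rate for 79.61 is 25.5%.
79.61 has an FTA preferential rate, but origin Galland is not Hesena; base rate stands.
Duty = $88,695.36 × 25.5% = $22,617.32.
Line 2 (79.11, Casar, 3,611 units, $438,592.06):
Base rate for 79.11 is 6% + $1.65/unit.
79.11 has an FTA preferential rate, but origin Casar is not Hesena; base rate stands.
The additional-duty order on 79.11 targets Galland, not Casar; it does not apply.
Duty = $438,592.06 × 6% + 3,611 × $1.65 = $32,273.67.
Total = $22,617.32 + $32,273.67 = $54,890.99.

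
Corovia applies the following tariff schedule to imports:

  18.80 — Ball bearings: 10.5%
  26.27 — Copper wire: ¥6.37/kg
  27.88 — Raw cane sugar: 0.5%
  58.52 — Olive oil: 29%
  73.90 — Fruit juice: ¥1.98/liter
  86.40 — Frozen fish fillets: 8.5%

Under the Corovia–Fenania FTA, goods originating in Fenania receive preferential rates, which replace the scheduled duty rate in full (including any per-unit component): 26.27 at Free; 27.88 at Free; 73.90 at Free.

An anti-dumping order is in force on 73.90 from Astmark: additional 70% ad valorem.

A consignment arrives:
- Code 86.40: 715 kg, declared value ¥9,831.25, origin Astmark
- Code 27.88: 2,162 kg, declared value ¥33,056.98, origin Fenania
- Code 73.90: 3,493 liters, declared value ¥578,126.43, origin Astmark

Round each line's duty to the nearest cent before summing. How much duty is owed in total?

¥412,440.30

Line 1 (86.40, Astmark, 715 kg, ¥9,831.25):
Base rate for 86.40 is 8.5%.
Duty = ¥9,831.25 × 8.5% = ¥835.66.
Line 2 (27.88, Fenania, 2,162 kg, ¥33,056.98):
Base rate for 27.88 is 0.5%.
Origin Fenania qualifies under the Corovia–Fenania agreement and 27.88 is covered: preferential rate Free applies instead.
Duty = ¥33,056.98 × 0% = ¥0.00.
Line 3 (73.90, Astmark, 3,493 liters, ¥578,126.43):
Base rate for 73.90 is ¥1.98/liter.
73.90 has an FTA preferential rate, but origin Astmark is not Fenania; base rate stands.
Additional duty on 73.90 from Astmark: +70% ad valorem. Applied ad valorem rate = 70%.
Duty = ¥578,126.43 × 70% + 3,493 × ¥1.98 = ¥411,604.64.
Total = ¥835.66 + ¥0.00 + ¥411,604.64 = ¥412,440.30.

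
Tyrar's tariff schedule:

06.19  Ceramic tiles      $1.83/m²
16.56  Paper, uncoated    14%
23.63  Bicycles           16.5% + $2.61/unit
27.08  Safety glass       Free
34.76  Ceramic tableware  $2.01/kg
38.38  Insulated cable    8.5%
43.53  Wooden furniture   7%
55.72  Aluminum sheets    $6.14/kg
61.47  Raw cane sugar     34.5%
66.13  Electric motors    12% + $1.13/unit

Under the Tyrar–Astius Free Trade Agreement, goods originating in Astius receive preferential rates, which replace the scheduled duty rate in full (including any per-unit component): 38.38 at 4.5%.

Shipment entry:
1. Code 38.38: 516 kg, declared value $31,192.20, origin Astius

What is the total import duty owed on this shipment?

Line 1 (38.38, Astius, 516 kg, $31,192.20):
Base rate for 38.38 is 8.5%.
Origin Astius qualifies under the Tyrar–Astius agreement and 38.38 is covered: preferential rate 4.5% applies instead.
Duty = $31,192.20 × 4.5% = $1,403.65.

$1,403.65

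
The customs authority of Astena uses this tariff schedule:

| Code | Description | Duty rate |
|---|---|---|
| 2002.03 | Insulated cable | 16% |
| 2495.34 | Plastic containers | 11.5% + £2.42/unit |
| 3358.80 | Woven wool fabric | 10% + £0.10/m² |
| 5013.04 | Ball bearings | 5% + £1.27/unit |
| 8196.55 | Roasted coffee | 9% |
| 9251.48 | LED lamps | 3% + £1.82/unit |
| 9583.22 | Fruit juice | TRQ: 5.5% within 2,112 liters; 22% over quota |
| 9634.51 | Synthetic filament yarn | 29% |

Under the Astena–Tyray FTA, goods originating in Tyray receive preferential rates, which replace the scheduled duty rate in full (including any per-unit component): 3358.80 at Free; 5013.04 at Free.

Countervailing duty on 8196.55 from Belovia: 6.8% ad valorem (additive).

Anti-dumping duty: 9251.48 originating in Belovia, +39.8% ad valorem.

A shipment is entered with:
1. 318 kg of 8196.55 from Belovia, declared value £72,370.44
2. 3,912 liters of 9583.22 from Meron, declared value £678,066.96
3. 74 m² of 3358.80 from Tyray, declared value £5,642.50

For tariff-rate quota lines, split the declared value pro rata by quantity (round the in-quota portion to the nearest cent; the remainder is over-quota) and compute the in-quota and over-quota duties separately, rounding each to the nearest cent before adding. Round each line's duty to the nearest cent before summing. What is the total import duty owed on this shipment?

Line 1 (8196.55, Belovia, 318 kg, £72,370.44):
Base rate for 8196.55 is 9%.
Additional duty on 8196.55 from Belovia: +6.8%. Applied ad valorem rate: 9% + 6.8% = 15.8%.
Duty = £72,370.44 × 15.8% = £11,434.53.
Line 2 (9583.22, Meron, 3,912 liters, £678,066.96):
Code 9583.22 is under a tariff-rate quota (threshold 2,112 liters). In-quota: 2,112 liters at 5.5%; over-quota: 1,800 liters at 22%.
Pro-rata value split: in-quota = £678,066.96 × 2,112/3,912 = £366,072.96; over-quota = £678,066.96 − £366,072.96 = £311,994.00.
In-quota duty = £366,072.96 × 5.5% = £20,134.01. Over-quota duty = £311,994.00 × 22% = £68,638.68.
Line duty = £20,134.01 + £68,638.68 = £88,772.69.
Line 3 (3358.80, Tyray, 74 m², £5,642.50):
Base rate for 3358.80 is 10% + £0.10/m².
Origin Tyray qualifies under the Astena–Tyray agreement and 3358.80 is covered: preferential rate Free applies instead.
Duty = £5,642.50 × 0% = £0.00.
Total = £11,434.53 + £88,772.69 + £0.00 = £100,207.22.

£100,207.22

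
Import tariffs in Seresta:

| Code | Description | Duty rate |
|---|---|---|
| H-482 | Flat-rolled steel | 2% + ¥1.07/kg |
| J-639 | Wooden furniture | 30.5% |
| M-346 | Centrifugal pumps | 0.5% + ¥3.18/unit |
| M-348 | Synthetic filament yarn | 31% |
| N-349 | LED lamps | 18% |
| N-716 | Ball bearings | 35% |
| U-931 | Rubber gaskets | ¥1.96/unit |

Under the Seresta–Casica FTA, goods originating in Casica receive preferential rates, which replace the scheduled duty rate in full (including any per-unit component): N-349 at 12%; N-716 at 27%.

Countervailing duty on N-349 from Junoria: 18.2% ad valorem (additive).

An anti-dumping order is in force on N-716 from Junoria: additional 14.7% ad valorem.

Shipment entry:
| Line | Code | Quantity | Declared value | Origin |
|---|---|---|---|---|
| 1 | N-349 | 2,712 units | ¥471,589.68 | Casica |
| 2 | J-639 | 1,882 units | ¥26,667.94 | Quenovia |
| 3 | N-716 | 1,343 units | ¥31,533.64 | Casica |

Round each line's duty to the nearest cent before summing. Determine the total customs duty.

Line 1 (N-349, Casica, 2,712 units, ¥471,589.68):
Base rate for N-349 is 18%.
Origin Casica qualifies under the Seresta–Casica agreement and N-349 is covered: preferential rate 12% applies instead.
The additional-duty order on N-349 targets Junoria, not Casica; it does not apply.
Duty = ¥471,589.68 × 12% = ¥56,590.76.
Line 2 (J-639, Quenovia, 1,882 units, ¥26,667.94):
Base rate for J-639 is 30.5%.
Duty = ¥26,667.94 × 30.5% = ¥8,133.72.
Line 3 (N-716, Casica, 1,343 units, ¥31,533.64):
Base rate for N-716 is 35%.
Origin Casica qualifies under the Seresta–Casica agreement and N-716 is covered: preferential rate 27% applies instead.
The additional-duty order on N-716 targets Junoria, not Casica; it does not apply.
Duty = ¥31,533.64 × 27% = ¥8,514.08.
Total = ¥56,590.76 + ¥8,133.72 + ¥8,514.08 = ¥73,238.56.

¥73,238.56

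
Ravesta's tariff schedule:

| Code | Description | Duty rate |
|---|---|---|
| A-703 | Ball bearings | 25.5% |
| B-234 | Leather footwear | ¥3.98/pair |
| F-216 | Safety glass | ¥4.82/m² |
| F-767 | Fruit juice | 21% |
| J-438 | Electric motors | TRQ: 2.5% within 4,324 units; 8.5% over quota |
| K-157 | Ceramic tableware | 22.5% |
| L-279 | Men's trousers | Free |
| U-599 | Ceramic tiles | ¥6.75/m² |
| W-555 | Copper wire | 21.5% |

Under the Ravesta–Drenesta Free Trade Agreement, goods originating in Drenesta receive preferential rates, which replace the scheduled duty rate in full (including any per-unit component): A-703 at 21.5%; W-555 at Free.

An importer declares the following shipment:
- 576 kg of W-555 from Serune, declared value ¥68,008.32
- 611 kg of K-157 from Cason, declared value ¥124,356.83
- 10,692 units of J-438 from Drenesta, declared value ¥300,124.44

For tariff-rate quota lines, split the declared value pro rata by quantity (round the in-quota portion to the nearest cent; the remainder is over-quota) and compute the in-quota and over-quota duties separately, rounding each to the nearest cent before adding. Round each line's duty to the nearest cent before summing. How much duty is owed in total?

Line 1 (W-555, Serune, 576 kg, ¥68,008.32):
Base rate for W-555 is 21.5%.
W-555 has an FTA preferential rate, but origin Serune is not Drenesta; base rate stands.
Duty = ¥68,008.32 × 21.5% = ¥14,621.79.
Line 2 (K-157, Cason, 611 kg, ¥124,356.83):
Base rate for K-157 is 22.5%.
Duty = ¥124,356.83 × 22.5% = ¥27,980.29.
Line 3 (J-438, Drenesta, 10,692 units, ¥300,124.44):
Code J-438 is under a tariff-rate quota (threshold 4,324 units). In-quota: 4,324 units at 2.5%; over-quota: 6,368 units at 8.5%.
Pro-rata value split: in-quota = ¥300,124.44 × 4,324/10,692 = ¥121,374.68; over-quota = ¥300,124.44 − ¥121,374.68 = ¥178,749.76.
In-quota duty = ¥121,374.68 × 2.5% = ¥3,034.37. Over-quota duty = ¥178,749.76 × 8.5% = ¥15,193.73.
Line duty = ¥3,034.37 + ¥15,193.73 = ¥18,228.10.
Total = ¥14,621.79 + ¥27,980.29 + ¥18,228.10 = ¥60,830.18.

¥60,830.18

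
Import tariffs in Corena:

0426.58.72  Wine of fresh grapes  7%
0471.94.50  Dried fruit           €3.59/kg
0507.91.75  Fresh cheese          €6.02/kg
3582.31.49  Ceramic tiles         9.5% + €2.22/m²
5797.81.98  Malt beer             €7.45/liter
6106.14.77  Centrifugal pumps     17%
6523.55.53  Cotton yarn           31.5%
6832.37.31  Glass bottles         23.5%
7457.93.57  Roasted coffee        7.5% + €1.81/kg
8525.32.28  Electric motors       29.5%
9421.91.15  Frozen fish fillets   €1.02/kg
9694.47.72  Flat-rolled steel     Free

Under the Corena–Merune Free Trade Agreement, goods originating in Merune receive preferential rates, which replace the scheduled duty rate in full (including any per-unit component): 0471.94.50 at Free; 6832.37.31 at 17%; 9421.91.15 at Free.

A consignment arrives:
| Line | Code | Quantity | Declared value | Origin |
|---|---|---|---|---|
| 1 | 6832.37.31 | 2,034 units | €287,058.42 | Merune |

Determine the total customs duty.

€48,799.93

Line 1 (6832.37.31, Merune, 2,034 units, €287,058.42):
Base rate for 6832.37.31 is 23.5%.
Origin Merune qualifies under the Corena–Merune agreement and 6832.37.31 is covered: preferential rate 17% applies instead.
Duty = €287,058.42 × 17% = €48,799.93.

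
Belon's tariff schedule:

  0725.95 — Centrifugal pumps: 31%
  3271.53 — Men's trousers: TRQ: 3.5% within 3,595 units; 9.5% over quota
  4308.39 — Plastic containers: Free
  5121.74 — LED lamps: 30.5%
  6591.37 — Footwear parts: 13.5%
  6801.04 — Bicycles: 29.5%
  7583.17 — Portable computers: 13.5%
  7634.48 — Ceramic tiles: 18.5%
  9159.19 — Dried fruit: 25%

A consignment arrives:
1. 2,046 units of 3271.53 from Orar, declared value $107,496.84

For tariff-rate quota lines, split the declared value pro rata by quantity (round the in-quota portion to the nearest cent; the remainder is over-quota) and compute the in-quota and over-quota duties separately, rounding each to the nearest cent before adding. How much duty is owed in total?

Line 1 (3271.53, Orar, 2,046 units, $107,496.84):
Code 3271.53 is under a tariff-rate quota (threshold 3,595 units). Quantity 2,046 units is within the quota, so the in-quota rate 3.5% applies to the full value.
Duty = $107,496.84 × 3.5% = $3,762.39.

$3,762.39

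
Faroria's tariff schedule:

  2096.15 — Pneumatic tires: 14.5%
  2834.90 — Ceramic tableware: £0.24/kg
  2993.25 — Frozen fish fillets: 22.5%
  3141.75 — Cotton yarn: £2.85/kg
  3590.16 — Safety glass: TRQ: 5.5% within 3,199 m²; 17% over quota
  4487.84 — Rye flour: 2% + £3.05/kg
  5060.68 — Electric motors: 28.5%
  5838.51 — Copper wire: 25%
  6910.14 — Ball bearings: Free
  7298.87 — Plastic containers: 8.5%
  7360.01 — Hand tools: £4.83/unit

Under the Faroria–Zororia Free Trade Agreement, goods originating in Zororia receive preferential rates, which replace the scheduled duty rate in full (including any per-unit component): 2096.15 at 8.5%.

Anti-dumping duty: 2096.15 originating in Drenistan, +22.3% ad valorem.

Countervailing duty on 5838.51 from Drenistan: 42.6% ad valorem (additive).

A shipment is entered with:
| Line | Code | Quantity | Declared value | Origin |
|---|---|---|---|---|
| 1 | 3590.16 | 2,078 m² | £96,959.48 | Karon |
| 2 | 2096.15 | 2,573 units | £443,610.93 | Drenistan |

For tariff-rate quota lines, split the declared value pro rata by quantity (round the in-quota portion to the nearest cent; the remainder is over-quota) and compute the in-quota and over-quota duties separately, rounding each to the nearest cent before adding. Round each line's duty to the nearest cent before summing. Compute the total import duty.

£168,581.59

Line 1 (3590.16, Karon, 2,078 m², £96,959.48):
Code 3590.16 is under a tariff-rate quota (threshold 3,199 m²). Quantity 2,078 m² is within the quota, so the in-quota rate 5.5% applies to the full value.
Duty = £96,959.48 × 5.5% = £5,332.77.
Line 2 (2096.15, Drenistan, 2,573 units, £443,610.93):
Base rate for 2096.15 is 14.5%.
2096.15 has an FTA preferential rate, but origin Drenistan is not Zororia; base rate stands.
Additional duty on 2096.15 from Drenistan: +22.3%. Applied ad valorem rate: 14.5% + 22.3% = 36.8%.
Duty = £443,610.93 × 36.8% = £163,248.82.
Total = £5,332.77 + £163,248.82 = £168,581.59.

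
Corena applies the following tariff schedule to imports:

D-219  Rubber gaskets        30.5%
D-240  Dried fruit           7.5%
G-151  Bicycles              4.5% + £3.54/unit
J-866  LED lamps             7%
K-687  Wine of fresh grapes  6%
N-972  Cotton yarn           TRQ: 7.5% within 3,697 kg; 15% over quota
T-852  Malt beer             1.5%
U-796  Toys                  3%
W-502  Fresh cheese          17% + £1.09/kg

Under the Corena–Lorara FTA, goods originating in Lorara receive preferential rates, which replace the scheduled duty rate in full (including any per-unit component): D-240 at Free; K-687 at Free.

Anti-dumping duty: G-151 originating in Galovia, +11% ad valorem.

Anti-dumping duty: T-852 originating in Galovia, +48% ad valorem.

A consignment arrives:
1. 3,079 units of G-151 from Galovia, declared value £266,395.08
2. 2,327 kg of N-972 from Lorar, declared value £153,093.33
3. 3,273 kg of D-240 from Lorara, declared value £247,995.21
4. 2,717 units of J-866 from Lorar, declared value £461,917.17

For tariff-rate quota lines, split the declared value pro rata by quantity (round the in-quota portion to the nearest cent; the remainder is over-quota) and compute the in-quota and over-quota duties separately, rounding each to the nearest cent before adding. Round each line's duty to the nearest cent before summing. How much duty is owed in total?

Line 1 (G-151, Galovia, 3,079 units, £266,395.08):
Base rate for G-151 is 4.5% + £3.54/unit.
Additional duty on G-151 from Galovia: +11%. Applied ad valorem rate: 4.5% + 11% = 15.5%.
Duty = £266,395.08 × 15.5% + 3,079 × £3.54 = £52,190.90.
Line 2 (N-972, Lorar, 2,327 kg, £153,093.33):
Code N-972 is under a tariff-rate quota (threshold 3,697 kg). Quantity 2,327 kg is within the quota, so the in-quota rate 7.5% applies to the full value.
Duty = £153,093.33 × 7.5% = £11,482.00.
Line 3 (D-240, Lorara, 3,273 kg, £247,995.21):
Base rate for D-240 is 7.5%.
Origin Lorara qualifies under the Corena–Lorara agreement and D-240 is covered: preferential rate Free applies instead.
Duty = £247,995.21 × 0% = £0.00.
Line 4 (J-866, Lorar, 2,717 units, £461,917.17):
Base rate for J-866 is 7%.
Duty = £461,917.17 × 7% = £32,334.20.
Total = £52,190.90 + £11,482.00 + £0.00 + £32,334.20 = £96,007.10.

£96,007.10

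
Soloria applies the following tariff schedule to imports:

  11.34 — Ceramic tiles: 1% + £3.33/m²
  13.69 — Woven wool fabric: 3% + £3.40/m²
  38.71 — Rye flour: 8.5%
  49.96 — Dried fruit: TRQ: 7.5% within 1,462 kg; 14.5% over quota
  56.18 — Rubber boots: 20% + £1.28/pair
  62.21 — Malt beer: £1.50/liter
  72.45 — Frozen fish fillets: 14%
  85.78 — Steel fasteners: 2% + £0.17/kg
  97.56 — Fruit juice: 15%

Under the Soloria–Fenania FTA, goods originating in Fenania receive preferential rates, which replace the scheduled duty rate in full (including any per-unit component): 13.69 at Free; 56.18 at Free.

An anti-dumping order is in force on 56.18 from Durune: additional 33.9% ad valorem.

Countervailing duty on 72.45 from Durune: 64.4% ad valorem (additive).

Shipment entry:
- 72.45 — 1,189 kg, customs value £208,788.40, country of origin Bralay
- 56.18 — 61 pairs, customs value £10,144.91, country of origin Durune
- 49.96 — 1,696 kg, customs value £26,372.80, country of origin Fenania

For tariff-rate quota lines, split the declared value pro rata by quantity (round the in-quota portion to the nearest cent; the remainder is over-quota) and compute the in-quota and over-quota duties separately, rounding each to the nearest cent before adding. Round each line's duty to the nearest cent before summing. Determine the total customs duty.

Line 1 (72.45, Bralay, 1,189 kg, £208,788.40):
Base rate for 72.45 is 14%.
The additional-duty order on 72.45 targets Durune, not Bralay; it does not apply.
Duty = £208,788.40 × 14% = £29,230.38.
Line 2 (56.18, Durune, 61 pairs, £10,144.91):
Base rate for 56.18 is 20% + £1.28/pair.
56.18 has an FTA preferential rate, but origin Durune is not Fenania; base rate stands.
Additional duty on 56.18 from Durune: +33.9%. Applied ad valorem rate: 20% + 33.9% = 53.9%.
Duty = £10,144.91 × 53.9% + 61 × £1.28 = £5,546.19.
Line 3 (49.96, Fenania, 1,696 kg, £26,372.80):
Code 49.96 is under a tariff-rate quota (threshold 1,462 kg). In-quota: 1,462 kg at 7.5%; over-quota: 234 kg at 14.5%.
Pro-rata value split: in-quota = £26,372.80 × 1,462/1,696 = £22,734.10; over-quota = £26,372.80 − £22,734.10 = £3,638.70.
In-quota duty = £22,734.10 × 7.5% = £1,705.06. Over-quota duty = £3,638.70 × 14.5% = £527.61.
Line duty = £1,705.06 + £527.61 = £2,232.67.
Total = £29,230.38 + £5,546.19 + £2,232.67 = £37,009.24.

£37,009.24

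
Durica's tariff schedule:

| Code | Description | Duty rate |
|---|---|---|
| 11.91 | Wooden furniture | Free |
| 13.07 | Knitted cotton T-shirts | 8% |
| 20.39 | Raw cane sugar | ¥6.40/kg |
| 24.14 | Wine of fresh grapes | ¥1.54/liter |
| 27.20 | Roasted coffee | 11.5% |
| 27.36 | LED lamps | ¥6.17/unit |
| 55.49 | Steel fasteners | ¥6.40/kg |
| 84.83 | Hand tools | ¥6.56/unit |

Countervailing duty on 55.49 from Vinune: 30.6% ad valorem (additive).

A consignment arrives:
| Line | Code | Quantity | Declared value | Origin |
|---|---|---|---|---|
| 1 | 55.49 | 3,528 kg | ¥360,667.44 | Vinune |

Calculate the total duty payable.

¥132,943.44

Line 1 (55.49, Vinune, 3,528 kg, ¥360,667.44):
Base rate for 55.49 is ¥6.40/kg.
Additional duty on 55.49 from Vinune: +30.6% ad valorem. Applied ad valorem rate = 30.6%.
Duty = ¥360,667.44 × 30.6% + 3,528 × ¥6.40 = ¥132,943.44.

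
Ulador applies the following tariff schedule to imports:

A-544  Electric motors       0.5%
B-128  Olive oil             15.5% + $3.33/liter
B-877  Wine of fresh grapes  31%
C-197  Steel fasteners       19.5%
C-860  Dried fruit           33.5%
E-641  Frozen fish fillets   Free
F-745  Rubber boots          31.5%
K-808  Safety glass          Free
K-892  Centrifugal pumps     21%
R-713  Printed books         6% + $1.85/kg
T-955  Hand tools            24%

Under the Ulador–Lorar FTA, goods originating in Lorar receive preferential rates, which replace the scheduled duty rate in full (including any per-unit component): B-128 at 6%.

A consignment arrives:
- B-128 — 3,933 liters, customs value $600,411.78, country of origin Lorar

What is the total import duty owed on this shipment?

Line 1 (B-128, Lorar, 3,933 liters, $600,411.78):
Base rate for B-128 is 15.5% + $3.33/liter.
Origin Lorar qualifies under the Ulador–Lorar agreement and B-128 is covered: preferential rate 6% applies instead.
Duty = $600,411.78 × 6% = $36,024.71.

$36,024.71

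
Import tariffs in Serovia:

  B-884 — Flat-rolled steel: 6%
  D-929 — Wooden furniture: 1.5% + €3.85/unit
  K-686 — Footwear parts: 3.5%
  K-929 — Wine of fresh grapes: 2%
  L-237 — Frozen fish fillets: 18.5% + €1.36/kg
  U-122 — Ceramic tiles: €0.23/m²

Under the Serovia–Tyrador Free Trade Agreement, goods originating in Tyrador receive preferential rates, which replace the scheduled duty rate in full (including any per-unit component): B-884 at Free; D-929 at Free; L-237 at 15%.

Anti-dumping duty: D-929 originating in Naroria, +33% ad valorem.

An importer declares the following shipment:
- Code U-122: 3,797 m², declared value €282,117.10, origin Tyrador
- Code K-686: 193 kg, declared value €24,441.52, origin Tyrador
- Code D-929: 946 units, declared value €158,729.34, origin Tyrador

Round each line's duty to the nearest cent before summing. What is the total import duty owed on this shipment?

Line 1 (U-122, Tyrador, 3,797 m², €282,117.10):
Base rate for U-122 is €0.23/m².
Origin Tyrador is the FTA partner but U-122 is not on the preference list; base rate stands.
Duty = 3,797 × €0.23 = €873.31.
Line 2 (K-686, Tyrador, 193 kg, €24,441.52):
Base rate for K-686 is 3.5%.
Origin Tyrador is the FTA partner but K-686 is not on the preference list; base rate stands.
Duty = €24,441.52 × 3.5% = €855.45.
Line 3 (D-929, Tyrador, 946 units, €158,729.34):
Base rate for D-929 is 1.5% + €3.85/unit.
Origin Tyrador qualifies under the Serovia–Tyrador agreement and D-929 is covered: preferential rate Free applies instead.
The additional-duty order on D-929 targets Naroria, not Tyrador; it does not apply.
Duty = €158,729.34 × 0% = €0.00.
Total = €873.31 + €855.45 + €0.00 = €1,728.76.

€1,728.76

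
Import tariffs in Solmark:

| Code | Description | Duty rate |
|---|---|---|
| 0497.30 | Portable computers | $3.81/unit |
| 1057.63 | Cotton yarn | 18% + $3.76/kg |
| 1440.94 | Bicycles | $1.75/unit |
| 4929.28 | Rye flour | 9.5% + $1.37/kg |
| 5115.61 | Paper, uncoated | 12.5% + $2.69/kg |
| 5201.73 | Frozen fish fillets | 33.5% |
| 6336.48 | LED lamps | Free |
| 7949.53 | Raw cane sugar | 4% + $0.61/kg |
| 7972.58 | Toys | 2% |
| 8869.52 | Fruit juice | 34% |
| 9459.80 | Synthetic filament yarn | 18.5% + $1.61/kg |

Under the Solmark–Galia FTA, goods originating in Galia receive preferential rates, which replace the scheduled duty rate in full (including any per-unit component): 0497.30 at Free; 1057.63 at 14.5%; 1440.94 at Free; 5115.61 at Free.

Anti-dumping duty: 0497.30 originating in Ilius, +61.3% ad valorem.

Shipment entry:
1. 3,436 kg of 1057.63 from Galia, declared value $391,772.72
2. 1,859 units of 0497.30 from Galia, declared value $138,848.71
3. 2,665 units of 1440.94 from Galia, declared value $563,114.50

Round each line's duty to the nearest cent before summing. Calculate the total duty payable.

$56,807.04

Line 1 (1057.63, Galia, 3,436 kg, $391,772.72):
Base rate for 1057.63 is 18% + $3.76/kg.
Origin Galia qualifies under the Solmark–Galia agreement and 1057.63 is covered: preferential rate 14.5% applies instead.
Duty = $391,772.72 × 14.5% = $56,807.04.
Line 2 (0497.30, Galia, 1,859 units, $138,848.71):
Base rate for 0497.30 is $3.81/unit.
Origin Galia qualifies under the Solmark–Galia agreement and 0497.30 is covered: preferential rate Free applies instead.
The additional-duty order on 0497.30 targets Ilius, not Galia; it does not apply.
Duty = $138,848.71 × 0% = $0.00.
Line 3 (1440.94, Galia, 2,665 units, $563,114.50):
Base rate for 1440.94 is $1.75/unit.
Origin Galia qualifies under the Solmark–Galia agreement and 1440.94 is covered: preferential rate Free applies instead.
Duty = $563,114.50 × 0% = $0.00.
Total = $56,807.04 + $0.00 + $0.00 = $56,807.04.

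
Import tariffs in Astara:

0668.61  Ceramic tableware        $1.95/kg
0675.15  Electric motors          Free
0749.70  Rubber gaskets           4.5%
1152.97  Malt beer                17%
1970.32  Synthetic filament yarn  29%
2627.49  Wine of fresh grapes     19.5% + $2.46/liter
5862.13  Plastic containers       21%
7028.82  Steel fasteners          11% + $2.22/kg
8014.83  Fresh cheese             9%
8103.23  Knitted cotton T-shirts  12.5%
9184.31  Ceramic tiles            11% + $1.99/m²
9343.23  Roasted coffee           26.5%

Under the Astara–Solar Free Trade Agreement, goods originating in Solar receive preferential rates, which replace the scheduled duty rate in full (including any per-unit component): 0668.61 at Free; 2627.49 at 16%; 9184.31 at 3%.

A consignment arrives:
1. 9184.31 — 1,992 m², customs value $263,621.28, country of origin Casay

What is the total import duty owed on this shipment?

Line 1 (9184.31, Casay, 1,992 m², $263,621.28):
Base rate for 9184.31 is 11% + $1.99/m².
9184.31 has an FTA preferential rate, but origin Casay is not Solar; base rate stands.
Duty = $263,621.28 × 11% + 1,992 × $1.99 = $32,962.42.

$32,962.42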